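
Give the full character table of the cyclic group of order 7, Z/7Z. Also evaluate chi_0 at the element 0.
Character table of Z/7Z (irreps indexed chi_0,...,chi_6 with chi_k(m) = zeta_7^(k*m), zeta_7 = exp(2*pi*i/7)):
  irrep \ class  {0} (size 1)  {1} (size 1)    {2} (size 1)    {3} (size 1)    {4} (size 1)    {5} (size 1)    {6} (size 1)  
  chi_0          1             1               1               1               1               1               1             
  chi_1          1             exp(2*I*pi/7)   exp(4*I*pi/7)   exp(6*I*pi/7)   exp(-6*I*pi/7)  exp(-4*I*pi/7)  exp(-2*I*pi/7)
  chi_2          1             exp(4*I*pi/7)   exp(-6*I*pi/7)  exp(-2*I*pi/7)  exp(2*I*pi/7)   exp(6*I*pi/7)   exp(-4*I*pi/7)
  chi_3          1             exp(6*I*pi/7)   exp(-2*I*pi/7)  exp(4*I*pi/7)   exp(-4*I*pi/7)  exp(2*I*pi/7)   exp(-6*I*pi/7)
  chi_4          1             exp(-6*I*pi/7)  exp(2*I*pi/7)   exp(-4*I*pi/7)  exp(4*I*pi/7)   exp(-2*I*pi/7)  exp(6*I*pi/7) 
  chi_5          1             exp(-4*I*pi/7)  exp(6*I*pi/7)   exp(2*I*pi/7)   exp(-2*I*pi/7)  exp(-6*I*pi/7)  exp(4*I*pi/7) 
  chi_6          1             exp(-2*I*pi/7)  exp(-4*I*pi/7)  exp(-6*I*pi/7)  exp(6*I*pi/7)   exp(4*I*pi/7)   exp(2*I*pi/7) 

Spot check: chi_0(0) = zeta_7^(0*0) = zeta_7^0 = 1.

Z/7Z is abelian, so all 7 irreducible complex representations are 1-dimensional. They are given by chi_k(m) = zeta_7^(k*m) for k = 0,...,6. Row orthogonality: sum_m chi_k(m) conj(chi_l(m)) = 7 * [k = l].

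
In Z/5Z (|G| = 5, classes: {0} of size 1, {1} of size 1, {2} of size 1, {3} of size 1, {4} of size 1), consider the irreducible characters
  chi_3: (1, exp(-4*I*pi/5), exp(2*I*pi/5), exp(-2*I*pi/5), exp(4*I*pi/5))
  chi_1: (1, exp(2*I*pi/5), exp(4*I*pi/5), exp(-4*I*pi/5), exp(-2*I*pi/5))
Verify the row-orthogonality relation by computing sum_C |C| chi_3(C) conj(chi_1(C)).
Sum = 0; so <chi_3, chi_1> = 0 (distinct irreducibles are orthogonal).

Derivation: Compute term by term over conjugacy classes (|C| * chi_3(C) * conj(chi_1(C))):
  1*(1)*conj(1) + 1*(exp(-4*I*pi/5))*conj(exp(2*I*pi/5)) + 1*(exp(2*I*pi/5))*conj(exp(4*I*pi/5)) + 1*(exp(-2*I*pi/5))*conj(exp(-4*I*pi/5)) + 1*(exp(4*I*pi/5))*conj(exp(-2*I*pi/5))
  = (1) + (exp(4*I*pi/5)) + (exp(-2*I*pi/5)) + (exp(2*I*pi/5)) + (exp(-4*I*pi/5))
  = 0.
(Exp terms are combined using exp(i*s)*conj(exp(i*t)) = exp(i*(s-t)), and sums of them are collapsed using the identity that for every m > 1 the m distinct m-th roots of unity sum to 0, e.g. 1 + exp(2*I*pi/3) + exp(-2*I*pi/3) = 0.)
Dividing by |G| = 5 gives 0/5 = 0, matching the row-orthogonality relation <chi_3, chi_1> = [chi_3 = chi_1].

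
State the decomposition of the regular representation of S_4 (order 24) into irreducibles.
Each irreducible V_i of dimension d_i appears with multiplicity d_i, i.e. rho_reg = (direct sum over all irreducibles V_i) d_i V_i. The irreducible dimensions for S_4 are 1, 1, 2, 3, 3: 2 irreducibles of dimension 1, each with multiplicity 1; 1 irreducible of dimension 2, with multiplicity 2; 2 irreducibles of dimension 3, each with multiplicity 3. Total dimension 2*1*1 + 1*2*2 + 2*3*3 = 24 = |G|.

Details: General theorem: in the regular representation of a finite group G, each irreducible appears with multiplicity equal to its dimension. Check: dim(rho_reg) = sum d_i^2 = 1 + 1 + 4 + 9 + 9 = 24 = |G|.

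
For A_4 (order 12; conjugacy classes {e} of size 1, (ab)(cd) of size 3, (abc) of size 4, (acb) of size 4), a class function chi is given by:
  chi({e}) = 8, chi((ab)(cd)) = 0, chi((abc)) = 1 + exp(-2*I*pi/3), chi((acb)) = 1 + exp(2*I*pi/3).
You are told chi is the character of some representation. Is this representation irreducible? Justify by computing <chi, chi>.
Not irreducible (reducible): <chi, chi> = 6 > 1.

Derivation: <chi, chi> = (1/|G|) sum_C |C| * |chi(C)|^2 = (1/12)[1*|8|^2 + 3*|0|^2 + 4*|1 + exp(-2*I*pi/3)|^2 + 4*|1 + exp(2*I*pi/3)|^2]
  = (1/12)[(64) + (0) + (4) + (4)] = 72/12 = 6.
(Exp terms are combined using exp(i*s)*conj(exp(i*t)) = exp(i*(s-t)), and sums of them are collapsed using the identity that for every m > 1 the m distinct m-th roots of unity sum to 0, e.g. 1 + exp(2*I*pi/3) + exp(-2*I*pi/3) = 0.)
A character is irreducible iff <chi, chi> = 1, so this representation is reducible.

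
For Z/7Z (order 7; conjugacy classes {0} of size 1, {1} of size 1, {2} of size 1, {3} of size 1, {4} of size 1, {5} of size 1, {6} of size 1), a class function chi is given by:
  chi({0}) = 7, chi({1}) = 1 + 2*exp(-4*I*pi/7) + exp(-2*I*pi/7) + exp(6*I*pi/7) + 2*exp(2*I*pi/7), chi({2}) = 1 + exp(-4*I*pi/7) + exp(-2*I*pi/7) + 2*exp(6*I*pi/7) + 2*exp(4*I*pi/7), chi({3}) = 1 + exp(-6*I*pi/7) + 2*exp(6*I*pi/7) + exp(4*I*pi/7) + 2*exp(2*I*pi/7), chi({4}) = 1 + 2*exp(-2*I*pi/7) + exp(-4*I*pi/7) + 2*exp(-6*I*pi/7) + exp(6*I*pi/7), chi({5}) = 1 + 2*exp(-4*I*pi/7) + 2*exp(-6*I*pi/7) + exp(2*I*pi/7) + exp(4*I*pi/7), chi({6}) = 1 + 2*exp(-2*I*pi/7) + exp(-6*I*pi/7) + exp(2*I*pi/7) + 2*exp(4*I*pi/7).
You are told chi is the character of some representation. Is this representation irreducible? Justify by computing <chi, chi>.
Not irreducible (reducible): <chi, chi> = 11 > 1.

Proof sketch: <chi, chi> = (1/|G|) sum_C |C| * |chi(C)|^2 = (1/7)[1*|7|^2 + 1*|1 + 2*exp(-4*I*pi/7) + exp(-2*I*pi/7) + exp(6*I*pi/7) + 2*exp(2*I*pi/7)|^2 + 1*|1 + exp(-4*I*pi/7) + exp(-2*I*pi/7) + 2*exp(6*I*pi/7) + 2*exp(4*I*pi/7)|^2 + 1*|1 + exp(-6*I*pi/7) + 2*exp(6*I*pi/7) + exp(4*I*pi/7) + 2*exp(2*I*pi/7)|^2 + 1*|1 + 2*exp(-2*I*pi/7) + exp(-4*I*pi/7) + 2*exp(-6*I*pi/7) + exp(6*I*pi/7)|^2 + 1*|1 + 2*exp(-4*I*pi/7) + 2*exp(-6*I*pi/7) + exp(2*I*pi/7) + exp(4*I*pi/7)|^2 + 1*|1 + 2*exp(-2*I*pi/7) + exp(-6*I*pi/7) + exp(2*I*pi/7) + 2*exp(4*I*pi/7)|^2]
  = (1/7)[(49) + (11 + 8*exp(-4*I*pi/7) + 5*exp(-2*I*pi/7) + 6*exp(-6*I*pi/7) + 6*exp(6*I*pi/7) + 5*exp(2*I*pi/7) + 8*exp(4*I*pi/7)) + (11 + 5*exp(-4*I*pi/7) + 6*exp(-2*I*pi/7) + 8*exp(-6*I*pi/7) + 8*exp(6*I*pi/7) + 6*exp(2*I*pi/7) + 5*exp(4*I*pi/7)) + (11 + 8*exp(-2*I*pi/7) + 6*exp(-4*I*pi/7) + 5*exp(-6*I*pi/7) + 5*exp(6*I*pi/7) + 6*exp(4*I*pi/7) + 8*exp(2*I*pi/7)) + (11 + 8*exp(-2*I*pi/7) + 6*exp(-4*I*pi/7) + 5*exp(-6*I*pi/7) + 5*exp(6*I*pi/7) + 6*exp(4*I*pi/7) + 8*exp(2*I*pi/7)) + (11 + 5*exp(-4*I*pi/7) + 6*exp(-2*I*pi/7) + 8*exp(-6*I*pi/7) + 8*exp(6*I*pi/7) + 6*exp(2*I*pi/7) + 5*exp(4*I*pi/7)) + (11 + 8*exp(-4*I*pi/7) + 5*exp(-2*I*pi/7) + 6*exp(-6*I*pi/7) + 6*exp(6*I*pi/7) + 5*exp(2*I*pi/7) + 8*exp(4*I*pi/7))] = 77/7 = 11.
(Exp terms are combined using exp(i*s)*conj(exp(i*t)) = exp(i*(s-t)), and sums of them are collapsed using the identity that for every m > 1 the m distinct m-th roots of unity sum to 0, e.g. 1 + exp(2*I*pi/3) + exp(-2*I*pi/3) = 0.)
A character is irreducible iff <chi, chi> = 1, so this representation is reducible.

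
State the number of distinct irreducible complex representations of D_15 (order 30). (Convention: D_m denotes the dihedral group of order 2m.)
9

Proof sketch: The number of irreducible complex representations of a finite group equals its number of conjugacy classes. D_15 has 9 conjugacy classes ((n+3)/2 for n odd), so D_15 (order 30) has exactly 9 irreducible complex representations.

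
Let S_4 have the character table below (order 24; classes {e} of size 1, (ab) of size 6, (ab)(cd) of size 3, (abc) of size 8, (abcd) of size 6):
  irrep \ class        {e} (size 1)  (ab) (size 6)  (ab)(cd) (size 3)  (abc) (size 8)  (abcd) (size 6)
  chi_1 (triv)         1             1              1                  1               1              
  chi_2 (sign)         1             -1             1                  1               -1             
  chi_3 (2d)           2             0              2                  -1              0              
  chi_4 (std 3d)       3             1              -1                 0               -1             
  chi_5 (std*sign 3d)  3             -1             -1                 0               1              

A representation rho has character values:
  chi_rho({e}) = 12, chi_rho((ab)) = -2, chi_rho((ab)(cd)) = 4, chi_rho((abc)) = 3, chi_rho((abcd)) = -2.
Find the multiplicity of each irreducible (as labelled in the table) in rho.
Multiplicities: chi_1: 1, chi_2: 3, chi_3: 1, chi_4: 1, chi_5: 1.

Use <chi_rho, chi> = (1/|G|) sum_C |C| * chi_rho(C) * conj(chi(C)) with |G| = 24 for each irreducible chi in the table:
  <chi_rho, chi_1> = (1/24)[1*(12)*conj(1) + 6*(-2)*conj(1) + 3*(4)*conj(1) + 8*(3)*conj(1) + 6*(-2)*conj(1)]
      = (1/24)[(12) + (-12) + (12) + (24) + (-12)] = 24/24 = 1
  <chi_rho, chi_2> = (1/24)[1*(12)*conj(1) + 6*(-2)*conj(-1) + 3*(4)*conj(1) + 8*(3)*conj(1) + 6*(-2)*conj(-1)]
      = (1/24)[(12) + (12) + (12) + (24) + (12)] = 72/24 = 3
  <chi_rho, chi_3> = (1/24)[1*(12)*conj(2) + 6*(-2)*conj(0) + 3*(4)*conj(2) + 8*(3)*conj(-1) + 6*(-2)*conj(0)]
      = (1/24)[(24) + (0) + (24) + (-24) + (0)] = 24/24 = 1
  <chi_rho, chi_4> = (1/24)[1*(12)*conj(3) + 6*(-2)*conj(1) + 3*(4)*conj(-1) + 8*(3)*conj(0) + 6*(-2)*conj(-1)]
      = (1/24)[(36) + (-12) + (-12) + (0) + (12)] = 24/24 = 1
  <chi_rho, chi_5> = (1/24)[1*(12)*conj(3) + 6*(-2)*conj(-1) + 3*(4)*conj(-1) + 8*(3)*conj(0) + 6*(-2)*conj(1)]
      = (1/24)[(36) + (12) + (-12) + (0) + (-12)] = 24/24 = 1
Dimension check: dim(rho) = sum (mult * dim) = 1*1 + 3*1 + 1*2 + 1*3 + 1*3 = 12 = chi_rho(e) = 12.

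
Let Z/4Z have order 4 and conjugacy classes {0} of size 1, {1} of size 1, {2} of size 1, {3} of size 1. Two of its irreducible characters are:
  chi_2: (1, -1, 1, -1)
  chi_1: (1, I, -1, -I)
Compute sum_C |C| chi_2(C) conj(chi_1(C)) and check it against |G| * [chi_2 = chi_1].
Sum = 0; so <chi_2, chi_1> = 0 (distinct irreducibles are orthogonal).

Working: Compute term by term over conjugacy classes (|C| * chi_2(C) * conj(chi_1(C))):
  1*(1)*conj(1) + 1*(-1)*conj(I) + 1*(1)*conj(-1) + 1*(-1)*conj(-I)
  = (1) + (I) + (-1) + (-I)
  = 0.
(Exp terms are combined using exp(i*s)*conj(exp(i*t)) = exp(i*(s-t)), and sums of them are collapsed using the identity that for every m > 1 the m distinct m-th roots of unity sum to 0, e.g. 1 + exp(2*I*pi/3) + exp(-2*I*pi/3) = 0.)
Dividing by |G| = 4 gives 0/4 = 0, matching the row-orthogonality relation <chi_2, chi_1> = [chi_2 = chi_1].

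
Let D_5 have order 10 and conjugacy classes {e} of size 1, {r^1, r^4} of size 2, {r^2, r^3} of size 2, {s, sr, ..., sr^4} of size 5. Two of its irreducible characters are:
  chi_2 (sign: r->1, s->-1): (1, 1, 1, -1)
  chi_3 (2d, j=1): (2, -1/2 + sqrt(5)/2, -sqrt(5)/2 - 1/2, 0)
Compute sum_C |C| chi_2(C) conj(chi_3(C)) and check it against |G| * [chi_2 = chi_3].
Sum = 0; so <chi_2, chi_3> = 0 (distinct irreducibles are orthogonal).

Argument: Compute term by term over conjugacy classes (|C| * chi_2(C) * conj(chi_3(C))):
  1*(1)*conj(2) + 2*(1)*conj(-1/2 + sqrt(5)/2) + 2*(1)*conj(-sqrt(5)/2 - 1/2) + 5*(-1)*conj(0)
  = (2) + (-1 + sqrt(5)) + (-sqrt(5) - 1) + (0)
  = 0.
Dividing by |G| = 10 gives 0/10 = 0, matching the row-orthogonality relation <chi_2, chi_3> = [chi_2 = chi_3].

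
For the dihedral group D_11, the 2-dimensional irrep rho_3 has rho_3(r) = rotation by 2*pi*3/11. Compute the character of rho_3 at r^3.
chi_{rho_3}(r^3) = 2*cos(2*pi*3*3/11) = 2*cos(4*pi/11)

Explanation: rho_3(r^3) is rotation by angle 2*pi*3*3/11, whose trace is 2*cos(2*pi*3*3/11) = 2*cos(4*pi/11).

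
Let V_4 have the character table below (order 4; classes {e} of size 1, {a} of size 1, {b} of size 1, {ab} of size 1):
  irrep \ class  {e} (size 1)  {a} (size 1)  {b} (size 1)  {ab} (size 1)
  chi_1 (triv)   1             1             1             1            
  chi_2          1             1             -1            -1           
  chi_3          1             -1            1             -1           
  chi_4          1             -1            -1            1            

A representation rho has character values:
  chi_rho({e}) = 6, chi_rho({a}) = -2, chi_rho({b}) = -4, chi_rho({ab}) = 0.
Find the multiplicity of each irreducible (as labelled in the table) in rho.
Multiplicities: chi_1: 0, chi_2: 2, chi_3: 1, chi_4: 3.

Explanation: Use <chi_rho, chi> = (1/|G|) sum_C |C| * chi_rho(C) * conj(chi(C)) with |G| = 4 for each irreducible chi in the table:
  <chi_rho, chi_1> = (1/4)[1*(6)*conj(1) + 1*(-2)*conj(1) + 1*(-4)*conj(1) + 1*(0)*conj(1)]
      = (1/4)[(6) + (-2) + (-4) + (0)] = 0/4 = 0
  <chi_rho, chi_2> = (1/4)[1*(6)*conj(1) + 1*(-2)*conj(1) + 1*(-4)*conj(-1) + 1*(0)*conj(-1)]
      = (1/4)[(6) + (-2) + (4) + (0)] = 8/4 = 2
  <chi_rho, chi_3> = (1/4)[1*(6)*conj(1) + 1*(-2)*conj(-1) + 1*(-4)*conj(1) + 1*(0)*conj(-1)]
      = (1/4)[(6) + (2) + (-4) + (0)] = 4/4 = 1
  <chi_rho, chi_4> = (1/4)[1*(6)*conj(1) + 1*(-2)*conj(-1) + 1*(-4)*conj(-1) + 1*(0)*conj(1)]
      = (1/4)[(6) + (2) + (4) + (0)] = 12/4 = 3
Dimension check: dim(rho) = sum (mult * dim) = 0*1 + 2*1 + 1*1 + 3*1 = 6 = chi_rho(e) = 6.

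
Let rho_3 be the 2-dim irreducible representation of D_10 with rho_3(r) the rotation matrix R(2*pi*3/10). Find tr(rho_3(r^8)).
chi_{rho_3}(r^8) = 2*cos(2*pi*3*8/10) = -sqrt(5)/2 - 1/2

Justification: rho_3(r^8) is rotation by angle 2*pi*3*8/10, whose trace is 2*cos(2*pi*3*8/10) = -sqrt(5)/2 - 1/2.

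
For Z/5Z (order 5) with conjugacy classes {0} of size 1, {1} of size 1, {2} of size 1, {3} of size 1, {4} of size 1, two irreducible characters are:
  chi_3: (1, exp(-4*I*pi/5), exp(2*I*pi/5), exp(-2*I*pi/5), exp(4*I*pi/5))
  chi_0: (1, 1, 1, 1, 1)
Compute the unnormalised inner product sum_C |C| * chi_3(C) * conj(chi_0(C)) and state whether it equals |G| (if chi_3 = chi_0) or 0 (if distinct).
Sum = 0; so <chi_3, chi_0> = 0 (distinct irreducibles are orthogonal).

Reasoning: Compute term by term over conjugacy classes (|C| * chi_3(C) * conj(chi_0(C))):
  1*(1)*conj(1) + 1*(exp(-4*I*pi/5))*conj(1) + 1*(exp(2*I*pi/5))*conj(1) + 1*(exp(-2*I*pi/5))*conj(1) + 1*(exp(4*I*pi/5))*conj(1)
  = (1) + (exp(-4*I*pi/5)) + (exp(2*I*pi/5)) + (exp(-2*I*pi/5)) + (exp(4*I*pi/5))
  = 0.
(Exp terms are combined using exp(i*s)*conj(exp(i*t)) = exp(i*(s-t)), and sums of them are collapsed using the identity that for every m > 1 the m distinct m-th roots of unity sum to 0, e.g. 1 + exp(2*I*pi/3) + exp(-2*I*pi/3) = 0.)
Dividing by |G| = 5 gives 0/5 = 0, matching the row-orthogonality relation <chi_3, chi_0> = [chi_3 = chi_0].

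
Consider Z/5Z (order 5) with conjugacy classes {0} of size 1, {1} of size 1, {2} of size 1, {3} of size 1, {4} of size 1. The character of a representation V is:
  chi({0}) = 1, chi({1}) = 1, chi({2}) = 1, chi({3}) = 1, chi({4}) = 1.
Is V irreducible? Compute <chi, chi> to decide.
Irreducible: <chi, chi> = 1.

Reasoning: <chi, chi> = (1/|G|) sum_C |C| * |chi(C)|^2 = (1/5)[1*|1|^2 + 1*|1|^2 + 1*|1|^2 + 1*|1|^2 + 1*|1|^2]
  = (1/5)[(1) + (1) + (1) + (1) + (1)] = 5/5 = 1.
(Exp terms are combined using exp(i*s)*conj(exp(i*t)) = exp(i*(s-t)), and sums of them are collapsed using the identity that for every m > 1 the m distinct m-th roots of unity sum to 0, e.g. 1 + exp(2*I*pi/3) + exp(-2*I*pi/3) = 0.)
A character is irreducible iff <chi, chi> = 1, so this representation is irreducible.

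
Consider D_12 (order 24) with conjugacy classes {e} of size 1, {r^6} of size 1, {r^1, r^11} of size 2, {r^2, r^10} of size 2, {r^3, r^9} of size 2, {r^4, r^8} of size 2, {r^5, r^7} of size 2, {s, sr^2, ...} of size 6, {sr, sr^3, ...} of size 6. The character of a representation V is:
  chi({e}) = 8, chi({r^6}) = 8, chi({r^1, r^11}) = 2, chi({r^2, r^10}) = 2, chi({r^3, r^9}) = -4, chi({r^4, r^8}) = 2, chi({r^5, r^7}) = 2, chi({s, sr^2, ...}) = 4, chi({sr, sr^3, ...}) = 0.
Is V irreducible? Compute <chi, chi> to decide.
Not irreducible (reducible): <chi, chi> = 12 > 1.

Details: <chi, chi> = (1/|G|) sum_C |C| * |chi(C)|^2 = (1/24)[1*|8|^2 + 1*|8|^2 + 2*|2|^2 + 2*|2|^2 + 2*|-4|^2 + 2*|2|^2 + 2*|2|^2 + 6*|4|^2 + 6*|0|^2]
  = (1/24)[(64) + (64) + (8) + (8) + (32) + (8) + (8) + (96) + (0)] = 288/24 = 12.
A character is irreducible iff <chi, chi> = 1, so this representation is reducible.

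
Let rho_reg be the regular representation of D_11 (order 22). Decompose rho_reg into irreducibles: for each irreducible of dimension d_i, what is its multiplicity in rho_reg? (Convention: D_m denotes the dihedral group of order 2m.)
Each irreducible V_i of dimension d_i appears with multiplicity d_i, i.e. rho_reg = (direct sum over all irreducibles V_i) d_i V_i. The irreducible dimensions for D_11 are 1, 1, 2, 2, 2, 2, 2: 2 irreducibles of dimension 1, each with multiplicity 1; 5 irreducibles of dimension 2, each with multiplicity 2. Total dimension 2*1*1 + 5*2*2 = 22 = |G|.

Argument: General theorem: in the regular representation of a finite group G, each irreducible appears with multiplicity equal to its dimension. Check: dim(rho_reg) = sum d_i^2 = 1 + 1 + 4 + 4 + 4 + 4 + 4 = 22 = |G|.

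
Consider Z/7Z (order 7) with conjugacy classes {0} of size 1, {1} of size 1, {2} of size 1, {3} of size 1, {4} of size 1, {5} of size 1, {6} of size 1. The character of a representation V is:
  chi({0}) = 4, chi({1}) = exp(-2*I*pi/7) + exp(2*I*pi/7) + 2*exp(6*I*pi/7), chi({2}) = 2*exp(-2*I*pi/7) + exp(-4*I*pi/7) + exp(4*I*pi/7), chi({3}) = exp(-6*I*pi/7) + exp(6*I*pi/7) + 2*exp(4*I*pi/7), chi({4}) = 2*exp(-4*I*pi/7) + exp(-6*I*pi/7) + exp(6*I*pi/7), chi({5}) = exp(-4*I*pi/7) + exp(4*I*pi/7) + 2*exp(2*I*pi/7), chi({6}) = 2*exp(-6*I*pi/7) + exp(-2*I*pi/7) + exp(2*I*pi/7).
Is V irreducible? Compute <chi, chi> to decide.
Not irreducible (reducible): <chi, chi> = 6 > 1.

Details: <chi, chi> = (1/|G|) sum_C |C| * |chi(C)|^2 = (1/7)[1*|4|^2 + 1*|exp(-2*I*pi/7) + exp(2*I*pi/7) + 2*exp(6*I*pi/7)|^2 + 1*|2*exp(-2*I*pi/7) + exp(-4*I*pi/7) + exp(4*I*pi/7)|^2 + 1*|exp(-6*I*pi/7) + exp(6*I*pi/7) + 2*exp(4*I*pi/7)|^2 + 1*|2*exp(-4*I*pi/7) + exp(-6*I*pi/7) + exp(6*I*pi/7)|^2 + 1*|exp(-4*I*pi/7) + exp(4*I*pi/7) + 2*exp(2*I*pi/7)|^2 + 1*|2*exp(-6*I*pi/7) + exp(-2*I*pi/7) + exp(2*I*pi/7)|^2]
  = (1/7)[(16) + (6 + 3*exp(-4*I*pi/7) + 2*exp(-6*I*pi/7) + 2*exp(6*I*pi/7) + 3*exp(4*I*pi/7)) + (6 + 2*exp(-2*I*pi/7) + 3*exp(-6*I*pi/7) + 3*exp(6*I*pi/7) + 2*exp(2*I*pi/7)) + (6 + 3*exp(-2*I*pi/7) + 2*exp(-4*I*pi/7) + 2*exp(4*I*pi/7) + 3*exp(2*I*pi/7)) + (6 + 3*exp(-2*I*pi/7) + 2*exp(-4*I*pi/7) + 2*exp(4*I*pi/7) + 3*exp(2*I*pi/7)) + (6 + 2*exp(-2*I*pi/7) + 3*exp(-6*I*pi/7) + 3*exp(6*I*pi/7) + 2*exp(2*I*pi/7)) + (6 + 3*exp(-4*I*pi/7) + 2*exp(-6*I*pi/7) + 2*exp(6*I*pi/7) + 3*exp(4*I*pi/7))] = 42/7 = 6.
(Exp terms are combined using exp(i*s)*conj(exp(i*t)) = exp(i*(s-t)), and sums of them are collapsed using the identity that for every m > 1 the m distinct m-th roots of unity sum to 0, e.g. 1 + exp(2*I*pi/3) + exp(-2*I*pi/3) = 0.)
A character is irreducible iff <chi, chi> = 1, so this representation is reducible.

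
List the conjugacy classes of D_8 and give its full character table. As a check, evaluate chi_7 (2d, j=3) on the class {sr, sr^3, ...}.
Conjugacy classes: {e} of size 1, {r^4} of size 1, {r^1, r^7} of size 2, {r^2, r^6} of size 2, {r^3, r^5} of size 2, {s, sr^2, ...} of size 4, {sr, sr^3, ...} of size 4.
Character table:
  irrep \ class              {e} (size 1)  {r^4} (size 1)  {r^1, r^7} (size 2)  {r^2, r^6} (size 2)  {r^3, r^5} (size 2)  {s, sr^2, ...} (size 4)  {sr, sr^3, ...} (size 4)
  chi_1 (triv)               1             1               1                    1                    1                    1                        1                       
  chi_2 (sign: r->1, s->-1)  1             1               1                    1                    1                    -1                       -1                      
  chi_3 (r->-1, s->1)        1             1               -1                   1                    -1                   1                        -1                      
  chi_4 (r->-1, s->-1)       1             1               -1                   1                    -1                   -1                       1                       
  chi_5 (2d, j=1)            2             -2              sqrt(2)              0                    -sqrt(2)             0                        0                       
  chi_6 (2d, j=2)            2             2               0                    -2                   0                    0                        0                       
  chi_7 (2d, j=3)            2             -2              -sqrt(2)             0                    sqrt(2)              0                        0                       

Spot check: chi_7 (2d, j=3) on {sr, sr^3, ...} = 0.

Details: D_8 has order 2*8 = 16 with 7 conjugacy classes, hence 7 irreducibles. Sum of squared dims 1 + 1 + 1 + 1 + 4 + 4 + 4 = 16 = |G|. Linear characters come from the abelianisation; the 2-dimensional irreps have character r^k -> 2*cos(2*pi*j*k/8), reflections -> 0.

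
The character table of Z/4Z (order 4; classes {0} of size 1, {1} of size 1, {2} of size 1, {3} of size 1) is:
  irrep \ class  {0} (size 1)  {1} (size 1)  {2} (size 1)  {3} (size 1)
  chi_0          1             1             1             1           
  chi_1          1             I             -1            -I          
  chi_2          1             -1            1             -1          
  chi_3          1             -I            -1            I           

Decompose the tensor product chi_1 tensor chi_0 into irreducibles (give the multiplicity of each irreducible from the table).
chi_1 tensor chi_0 = chi_1 (all other irreducibles have multiplicity 0).

Why: The character of a tensor product is the pointwise product (chi_1 * chi_0)(C) = chi_1(C) * chi_0(C):
  {0}: (1)*(1), {1}: (I)*(1), {2}: (-1)*(1), {3}: (-I)*(1)
so (chi_1 * chi_0) takes values
  {0} -> 1, {1} -> I, {2} -> -1, {3} -> -I.
Now take the inner product of this character with each irreducible chi from the table, <chi_1*chi_0, chi> = (1/4) sum_C |C| (chi_1*chi_0)(C) conj(chi(C)):
  <chi_1*chi_0, chi_0> = (1/4)[1*(1)*conj(1) + 1*(I)*conj(1) + 1*(-1)*conj(1) + 1*(-I)*conj(1)]
      = (1/4)[(1) + (I) + (-1) + (-I)] = 0/4 = 0
  <chi_1*chi_0, chi_1> = (1/4)[1*(1)*conj(1) + 1*(I)*conj(I) + 1*(-1)*conj(-1) + 1*(-I)*conj(-I)]
      = (1/4)[(1) + (1) + (1) + (1)] = 4/4 = 1
  <chi_1*chi_0, chi_2> = (1/4)[1*(1)*conj(1) + 1*(I)*conj(-1) + 1*(-1)*conj(1) + 1*(-I)*conj(-1)]
      = (1/4)[(1) + (-I) + (-1) + (I)] = 0/4 = 0
  <chi_1*chi_0, chi_3> = (1/4)[1*(1)*conj(1) + 1*(I)*conj(-I) + 1*(-1)*conj(-1) + 1*(-I)*conj(I)]
      = (1/4)[(1) + (-1) + (1) + (-1)] = 0/4 = 0
(Exp terms are combined using exp(i*s)*conj(exp(i*t)) = exp(i*(s-t)), and sums of them are collapsed using the identity that for every m > 1 the m distinct m-th roots of unity sum to 0, e.g. 1 + exp(2*I*pi/3) + exp(-2*I*pi/3) = 0.)
Hence the multiplicities are chi_1: 1. Dimension check: dim(chi_1)*dim(chi_0) = 1*1 = 1 and sum (mult * dim) = 1*1 = 1.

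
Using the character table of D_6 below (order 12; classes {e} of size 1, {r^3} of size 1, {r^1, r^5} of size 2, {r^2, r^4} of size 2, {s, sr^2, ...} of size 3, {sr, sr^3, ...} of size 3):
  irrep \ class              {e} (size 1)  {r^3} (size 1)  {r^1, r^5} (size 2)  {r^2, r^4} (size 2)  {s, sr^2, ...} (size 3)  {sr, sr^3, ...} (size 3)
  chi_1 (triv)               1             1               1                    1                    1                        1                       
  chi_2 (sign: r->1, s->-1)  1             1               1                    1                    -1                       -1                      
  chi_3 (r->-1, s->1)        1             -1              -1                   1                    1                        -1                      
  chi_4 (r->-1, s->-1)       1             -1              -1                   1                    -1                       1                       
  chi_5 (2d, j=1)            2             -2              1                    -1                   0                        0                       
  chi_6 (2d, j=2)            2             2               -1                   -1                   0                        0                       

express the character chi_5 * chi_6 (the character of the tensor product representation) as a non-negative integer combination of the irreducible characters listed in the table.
chi_5 tensor chi_6 = chi_3 + chi_4 + chi_5 (all other irreducibles have multiplicity 0).

Argument: The character of a tensor product is the pointwise product (chi_5 * chi_6)(C) = chi_5(C) * chi_6(C):
  {e}: (2)*(2), {r^3}: (-2)*(2), {r^1, r^5}: (1)*(-1), {r^2, r^4}: (-1)*(-1), {s, sr^2, ...}: (0)*(0), {sr, sr^3, ...}: (0)*(0)
so (chi_5 * chi_6) takes values
  {e} -> 4, {r^3} -> -4, {r^1, r^5} -> -1, {r^2, r^4} -> 1, {s, sr^2, ...} -> 0, {sr, sr^3, ...} -> 0.
Now take the inner product of this character with each irreducible chi from the table, <chi_5*chi_6, chi> = (1/12) sum_C |C| (chi_5*chi_6)(C) conj(chi(C)):
  <chi_5*chi_6, chi_1> = (1/12)[1*(4)*conj(1) + 1*(-4)*conj(1) + 2*(-1)*conj(1) + 2*(1)*conj(1) + 3*(0)*conj(1) + 3*(0)*conj(1)]
      = (1/12)[(4) + (-4) + (-2) + (2) + (0) + (0)] = 0/12 = 0
  <chi_5*chi_6, chi_2> = (1/12)[1*(4)*conj(1) + 1*(-4)*conj(1) + 2*(-1)*conj(1) + 2*(1)*conj(1) + 3*(0)*conj(-1) + 3*(0)*conj(-1)]
      = (1/12)[(4) + (-4) + (-2) + (2) + (0) + (0)] = 0/12 = 0
  <chi_5*chi_6, chi_3> = (1/12)[1*(4)*conj(1) + 1*(-4)*conj(-1) + 2*(-1)*conj(-1) + 2*(1)*conj(1) + 3*(0)*conj(1) + 3*(0)*conj(-1)]
      = (1/12)[(4) + (4) + (2) + (2) + (0) + (0)] = 12/12 = 1
  <chi_5*chi_6, chi_4> = (1/12)[1*(4)*conj(1) + 1*(-4)*conj(-1) + 2*(-1)*conj(-1) + 2*(1)*conj(1) + 3*(0)*conj(-1) + 3*(0)*conj(1)]
      = (1/12)[(4) + (4) + (2) + (2) + (0) + (0)] = 12/12 = 1
  <chi_5*chi_6, chi_5> = (1/12)[1*(4)*conj(2) + 1*(-4)*conj(-2) + 2*(-1)*conj(1) + 2*(1)*conj(-1) + 3*(0)*conj(0) + 3*(0)*conj(0)]
      = (1/12)[(8) + (8) + (-2) + (-2) + (0) + (0)] = 12/12 = 1
  <chi_5*chi_6, chi_6> = (1/12)[1*(4)*conj(2) + 1*(-4)*conj(2) + 2*(-1)*conj(-1) + 2*(1)*conj(-1) + 3*(0)*conj(0) + 3*(0)*conj(0)]
      = (1/12)[(8) + (-8) + (2) + (-2) + (0) + (0)] = 0/12 = 0
Hence the multiplicities are chi_3: 1, chi_4: 1, chi_5: 1. Dimension check: dim(chi_5)*dim(chi_6) = 2*2 = 4 and sum (mult * dim) = 1*1 + 1*1 + 1*2 = 4.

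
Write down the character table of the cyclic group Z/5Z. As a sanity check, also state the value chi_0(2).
Character table of Z/5Z (irreps indexed chi_0,...,chi_4 with chi_k(m) = zeta_5^(k*m), zeta_5 = exp(2*pi*i/5)):
  irrep \ class  {0} (size 1)  {1} (size 1)    {2} (size 1)    {3} (size 1)    {4} (size 1)  
  chi_0          1             1               1               1               1             
  chi_1          1             exp(2*I*pi/5)   exp(4*I*pi/5)   exp(-4*I*pi/5)  exp(-2*I*pi/5)
  chi_2          1             exp(4*I*pi/5)   exp(-2*I*pi/5)  exp(2*I*pi/5)   exp(-4*I*pi/5)
  chi_3          1             exp(-4*I*pi/5)  exp(2*I*pi/5)   exp(-2*I*pi/5)  exp(4*I*pi/5) 
  chi_4          1             exp(-2*I*pi/5)  exp(-4*I*pi/5)  exp(4*I*pi/5)   exp(2*I*pi/5) 

Spot check: chi_0(2) = zeta_5^(0*2) = zeta_5^0 = 1.

Explanation: Z/5Z is abelian, so all 5 irreducible complex representations are 1-dimensional. They are given by chi_k(m) = zeta_5^(k*m) for k = 0,...,4. Row orthogonality: sum_m chi_k(m) conj(chi_l(m)) = 5 * [k = l].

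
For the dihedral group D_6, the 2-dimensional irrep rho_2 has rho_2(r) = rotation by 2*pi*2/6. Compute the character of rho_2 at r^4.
chi_{rho_2}(r^4) = 2*cos(2*pi*2*4/6) = -1

Working: rho_2(r^4) is rotation by angle 2*pi*2*4/6, whose trace is 2*cos(2*pi*2*4/6) = -1.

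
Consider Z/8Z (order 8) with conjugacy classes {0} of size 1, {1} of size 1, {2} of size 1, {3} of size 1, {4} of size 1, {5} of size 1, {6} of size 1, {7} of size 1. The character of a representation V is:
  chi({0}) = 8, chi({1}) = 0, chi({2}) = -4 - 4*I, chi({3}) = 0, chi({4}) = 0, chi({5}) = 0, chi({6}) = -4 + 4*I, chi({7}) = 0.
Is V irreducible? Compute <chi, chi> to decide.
Not irreducible (reducible): <chi, chi> = 16 > 1.

Solution. <chi, chi> = (1/|G|) sum_C |C| * |chi(C)|^2 = (1/8)[1*|8|^2 + 1*|0|^2 + 1*|-4 - 4*I|^2 + 1*|0|^2 + 1*|0|^2 + 1*|0|^2 + 1*|-4 + 4*I|^2 + 1*|0|^2]
  = (1/8)[(64) + (0) + (32) + (0) + (0) + (0) + (32) + (0)] = 128/8 = 16.
(Exp terms are combined using exp(i*s)*conj(exp(i*t)) = exp(i*(s-t)), and sums of them are collapsed using the identity that for every m > 1 the m distinct m-th roots of unity sum to 0, e.g. 1 + exp(2*I*pi/3) + exp(-2*I*pi/3) = 0.)
A character is irreducible iff <chi, chi> = 1, so this representation is reducible.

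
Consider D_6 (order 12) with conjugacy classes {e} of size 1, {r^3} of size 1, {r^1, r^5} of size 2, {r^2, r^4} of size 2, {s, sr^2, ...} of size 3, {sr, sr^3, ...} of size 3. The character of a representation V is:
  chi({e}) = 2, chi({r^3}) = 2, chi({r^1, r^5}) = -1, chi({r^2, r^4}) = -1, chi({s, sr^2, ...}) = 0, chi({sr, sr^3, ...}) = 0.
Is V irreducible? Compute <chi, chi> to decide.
Irreducible: <chi, chi> = 1.

<chi, chi> = (1/|G|) sum_C |C| * |chi(C)|^2 = (1/12)[1*|2|^2 + 1*|2|^2 + 2*|-1|^2 + 2*|-1|^2 + 3*|0|^2 + 3*|0|^2]
  = (1/12)[(4) + (4) + (2) + (2) + (0) + (0)] = 12/12 = 1.
A character is irreducible iff <chi, chi> = 1, so this representation is irreducible.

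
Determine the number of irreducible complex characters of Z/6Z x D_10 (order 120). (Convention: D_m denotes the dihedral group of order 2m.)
48

Justification: The number of irreducible complex representations of a finite group equals its number of conjugacy classes. For a direct product, #classes(G x H) = #classes(G) * #classes(H). Z/6Z has 6 classes (abelian), D_10 has 8 classes, so 6 * 8 = 48, so Z/6Z x D_10 (order 120) has exactly 48 irreducible complex representations.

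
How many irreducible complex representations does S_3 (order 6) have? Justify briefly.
3

Argument: The number of irreducible complex representations of a finite group equals its number of conjugacy classes. Conjugacy classes in S_3 correspond to cycle types, i.e. partitions of 3; there are p(3) = 3 of them, so S_3 (order 6) has exactly 3 irreducible complex representations.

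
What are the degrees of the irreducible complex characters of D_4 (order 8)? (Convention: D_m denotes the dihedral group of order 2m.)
Dimensions: 1, 1, 1, 1, 2

Why: There are 5 irreducibles (= number of conjugacy classes). Their dimensions d_i satisfy sum d_i^2 = |G| = 8: 1 + 1 + 1 + 1 + 4 = 8.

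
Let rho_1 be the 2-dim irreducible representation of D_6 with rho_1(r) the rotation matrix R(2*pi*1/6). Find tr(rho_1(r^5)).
chi_{rho_1}(r^5) = 2*cos(2*pi*1*5/6) = 1

Working: rho_1(r^5) is rotation by angle 2*pi*1*5/6, whose trace is 2*cos(2*pi*1*5/6) = 1.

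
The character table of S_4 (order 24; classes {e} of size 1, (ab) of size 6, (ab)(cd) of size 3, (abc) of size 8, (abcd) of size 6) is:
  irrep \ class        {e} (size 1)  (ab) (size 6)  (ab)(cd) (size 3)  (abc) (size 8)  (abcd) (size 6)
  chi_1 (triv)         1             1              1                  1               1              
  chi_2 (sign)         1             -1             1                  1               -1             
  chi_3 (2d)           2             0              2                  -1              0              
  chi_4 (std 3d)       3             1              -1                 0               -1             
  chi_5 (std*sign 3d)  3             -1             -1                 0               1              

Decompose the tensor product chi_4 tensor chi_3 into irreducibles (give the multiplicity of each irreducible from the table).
chi_4 tensor chi_3 = chi_4 + chi_5 (all other irreducibles have multiplicity 0).

Argument: The character of a tensor product is the pointwise product (chi_4 * chi_3)(C) = chi_4(C) * chi_3(C):
  {e}: (3)*(2), (ab): (1)*(0), (ab)(cd): (-1)*(2), (abc): (0)*(-1), (abcd): (-1)*(0)
so (chi_4 * chi_3) takes values
  {e} -> 6, (ab) -> 0, (ab)(cd) -> -2, (abc) -> 0, (abcd) -> 0.
Now take the inner product of this character with each irreducible chi from the table, <chi_4*chi_3, chi> = (1/24) sum_C |C| (chi_4*chi_3)(C) conj(chi(C)):
  <chi_4*chi_3, chi_1> = (1/24)[1*(6)*conj(1) + 6*(0)*conj(1) + 3*(-2)*conj(1) + 8*(0)*conj(1) + 6*(0)*conj(1)]
      = (1/24)[(6) + (0) + (-6) + (0) + (0)] = 0/24 = 0
  <chi_4*chi_3, chi_2> = (1/24)[1*(6)*conj(1) + 6*(0)*conj(-1) + 3*(-2)*conj(1) + 8*(0)*conj(1) + 6*(0)*conj(-1)]
      = (1/24)[(6) + (0) + (-6) + (0) + (0)] = 0/24 = 0
  <chi_4*chi_3, chi_3> = (1/24)[1*(6)*conj(2) + 6*(0)*conj(0) + 3*(-2)*conj(2) + 8*(0)*conj(-1) + 6*(0)*conj(0)]
      = (1/24)[(12) + (0) + (-12) + (0) + (0)] = 0/24 = 0
  <chi_4*chi_3, chi_4> = (1/24)[1*(6)*conj(3) + 6*(0)*conj(1) + 3*(-2)*conj(-1) + 8*(0)*conj(0) + 6*(0)*conj(-1)]
      = (1/24)[(18) + (0) + (6) + (0) + (0)] = 24/24 = 1
  <chi_4*chi_3, chi_5> = (1/24)[1*(6)*conj(3) + 6*(0)*conj(-1) + 3*(-2)*conj(-1) + 8*(0)*conj(0) + 6*(0)*conj(1)]
      = (1/24)[(18) + (0) + (6) + (0) + (0)] = 24/24 = 1
Hence the multiplicities are chi_4: 1, chi_5: 1. Dimension check: dim(chi_4)*dim(chi_3) = 3*2 = 6 and sum (mult * dim) = 1*3 + 1*3 = 6.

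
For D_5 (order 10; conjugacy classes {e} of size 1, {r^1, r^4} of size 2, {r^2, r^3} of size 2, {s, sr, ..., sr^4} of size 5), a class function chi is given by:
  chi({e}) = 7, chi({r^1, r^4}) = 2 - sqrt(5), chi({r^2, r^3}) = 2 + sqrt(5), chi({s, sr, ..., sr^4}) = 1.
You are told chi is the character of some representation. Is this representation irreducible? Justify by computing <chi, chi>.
Not irreducible (reducible): <chi, chi> = 9 > 1.

Explanation: <chi, chi> = (1/|G|) sum_C |C| * |chi(C)|^2 = (1/10)[1*|7|^2 + 2*|2 - sqrt(5)|^2 + 2*|2 + sqrt(5)|^2 + 5*|1|^2]
  = (1/10)[(49) + (18 - 8*sqrt(5)) + (8*sqrt(5) + 18) + (5)] = 90/10 = 9.
A character is irreducible iff <chi, chi> = 1, so this representation is reducible.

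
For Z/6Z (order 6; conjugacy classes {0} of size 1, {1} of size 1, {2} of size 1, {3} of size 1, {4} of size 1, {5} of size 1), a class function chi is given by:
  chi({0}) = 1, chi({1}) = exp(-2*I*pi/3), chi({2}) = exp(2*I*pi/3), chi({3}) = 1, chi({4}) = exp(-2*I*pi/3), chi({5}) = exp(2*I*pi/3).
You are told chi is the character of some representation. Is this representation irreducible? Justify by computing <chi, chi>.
Irreducible: <chi, chi> = 1.

Why: <chi, chi> = (1/|G|) sum_C |C| * |chi(C)|^2 = (1/6)[1*|1|^2 + 1*|exp(-2*I*pi/3)|^2 + 1*|exp(2*I*pi/3)|^2 + 1*|1|^2 + 1*|exp(-2*I*pi/3)|^2 + 1*|exp(2*I*pi/3)|^2]
  = (1/6)[(1) + (1) + (1) + (1) + (1) + (1)] = 6/6 = 1.
(Exp terms are combined using exp(i*s)*conj(exp(i*t)) = exp(i*(s-t)), and sums of them are collapsed using the identity that for every m > 1 the m distinct m-th roots of unity sum to 0, e.g. 1 + exp(2*I*pi/3) + exp(-2*I*pi/3) = 0.)
A character is irreducible iff <chi, chi> = 1, so this representation is irreducible.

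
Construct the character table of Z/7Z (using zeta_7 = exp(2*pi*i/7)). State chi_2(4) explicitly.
Character table of Z/7Z (irreps indexed chi_0,...,chi_6 with chi_k(m) = zeta_7^(k*m), zeta_7 = exp(2*pi*i/7)):
  irrep \ class  {0} (size 1)  {1} (size 1)    {2} (size 1)    {3} (size 1)    {4} (size 1)    {5} (size 1)    {6} (size 1)  
  chi_0          1             1               1               1               1               1               1             
  chi_1          1             exp(2*I*pi/7)   exp(4*I*pi/7)   exp(6*I*pi/7)   exp(-6*I*pi/7)  exp(-4*I*pi/7)  exp(-2*I*pi/7)
  chi_2          1             exp(4*I*pi/7)   exp(-6*I*pi/7)  exp(-2*I*pi/7)  exp(2*I*pi/7)   exp(6*I*pi/7)   exp(-4*I*pi/7)
  chi_3          1             exp(6*I*pi/7)   exp(-2*I*pi/7)  exp(4*I*pi/7)   exp(-4*I*pi/7)  exp(2*I*pi/7)   exp(-6*I*pi/7)
  chi_4          1             exp(-6*I*pi/7)  exp(2*I*pi/7)   exp(-4*I*pi/7)  exp(4*I*pi/7)   exp(-2*I*pi/7)  exp(6*I*pi/7) 
  chi_5          1             exp(-4*I*pi/7)  exp(6*I*pi/7)   exp(2*I*pi/7)   exp(-2*I*pi/7)  exp(-6*I*pi/7)  exp(4*I*pi/7) 
  chi_6          1             exp(-2*I*pi/7)  exp(-4*I*pi/7)  exp(-6*I*pi/7)  exp(6*I*pi/7)   exp(4*I*pi/7)   exp(2*I*pi/7) 

Spot check: chi_2(4) = zeta_7^(2*4) = zeta_7^8 = exp(2*I*pi/7).

Solution. Z/7Z is abelian, so all 7 irreducible complex representations are 1-dimensional. They are given by chi_k(m) = zeta_7^(k*m) for k = 0,...,6. Row orthogonality: sum_m chi_k(m) conj(chi_l(m)) = 7 * [k = l].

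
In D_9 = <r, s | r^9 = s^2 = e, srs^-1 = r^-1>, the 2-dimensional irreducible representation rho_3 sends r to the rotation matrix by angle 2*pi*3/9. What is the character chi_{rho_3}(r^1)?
chi_{rho_3}(r^1) = 2*cos(2*pi*3*1/9) = -1

Solution. rho_3(r^1) is rotation by angle 2*pi*3*1/9, whose trace is 2*cos(2*pi*3*1/9) = -1.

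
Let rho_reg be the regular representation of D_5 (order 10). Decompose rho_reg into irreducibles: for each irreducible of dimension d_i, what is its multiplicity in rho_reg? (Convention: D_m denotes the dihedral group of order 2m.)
Each irreducible V_i of dimension d_i appears with multiplicity d_i, i.e. rho_reg = (direct sum over all irreducibles V_i) d_i V_i. The irreducible dimensions for D_5 are 1, 1, 2, 2: 2 irreducibles of dimension 1, each with multiplicity 1; 2 irreducibles of dimension 2, each with multiplicity 2. Total dimension 2*1*1 + 2*2*2 = 10 = |G|.

Proof sketch: General theorem: in the regular representation of a finite group G, each irreducible appears with multiplicity equal to its dimension. Check: dim(rho_reg) = sum d_i^2 = 1 + 1 + 4 + 4 = 10 = |G|.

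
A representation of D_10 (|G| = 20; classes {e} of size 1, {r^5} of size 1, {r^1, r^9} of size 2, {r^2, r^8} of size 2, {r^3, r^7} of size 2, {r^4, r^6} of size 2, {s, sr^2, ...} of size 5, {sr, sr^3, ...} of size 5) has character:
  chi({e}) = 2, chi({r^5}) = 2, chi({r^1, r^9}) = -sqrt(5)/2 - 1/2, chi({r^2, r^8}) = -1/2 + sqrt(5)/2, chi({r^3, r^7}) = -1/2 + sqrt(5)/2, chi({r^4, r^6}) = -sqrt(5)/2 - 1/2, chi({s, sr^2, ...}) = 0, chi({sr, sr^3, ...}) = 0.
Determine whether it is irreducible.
Irreducible: <chi, chi> = 1.

Solution. <chi, chi> = (1/|G|) sum_C |C| * |chi(C)|^2 = (1/20)[1*|2|^2 + 1*|2|^2 + 2*|-sqrt(5)/2 - 1/2|^2 + 2*|-1/2 + sqrt(5)/2|^2 + 2*|-1/2 + sqrt(5)/2|^2 + 2*|-sqrt(5)/2 - 1/2|^2 + 5*|0|^2 + 5*|0|^2]
  = (1/20)[(4) + (4) + (sqrt(5) + 3) + (3 - sqrt(5)) + (3 - sqrt(5)) + (sqrt(5) + 3) + (0) + (0)] = 20/20 = 1.
A character is irreducible iff <chi, chi> = 1, so this representation is irreducible.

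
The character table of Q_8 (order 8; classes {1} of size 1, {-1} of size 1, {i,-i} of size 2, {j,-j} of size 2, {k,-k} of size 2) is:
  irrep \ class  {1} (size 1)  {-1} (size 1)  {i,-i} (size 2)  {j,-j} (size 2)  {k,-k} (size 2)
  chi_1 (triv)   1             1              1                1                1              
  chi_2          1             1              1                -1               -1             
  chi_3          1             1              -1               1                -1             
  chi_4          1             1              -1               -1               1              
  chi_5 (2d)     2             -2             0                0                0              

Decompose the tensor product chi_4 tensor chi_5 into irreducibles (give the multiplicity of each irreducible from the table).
chi_4 tensor chi_5 = chi_5 (all other irreducibles have multiplicity 0).

Details: The character of a tensor product is the pointwise product (chi_4 * chi_5)(C) = chi_4(C) * chi_5(C):
  {1}: (1)*(2), {-1}: (1)*(-2), {i,-i}: (-1)*(0), {j,-j}: (-1)*(0), {k,-k}: (1)*(0)
so (chi_4 * chi_5) takes values
  {1} -> 2, {-1} -> -2, {i,-i} -> 0, {j,-j} -> 0, {k,-k} -> 0.
Now take the inner product of this character with each irreducible chi from the table, <chi_4*chi_5, chi> = (1/8) sum_C |C| (chi_4*chi_5)(C) conj(chi(C)):
  <chi_4*chi_5, chi_1> = (1/8)[1*(2)*conj(1) + 1*(-2)*conj(1) + 2*(0)*conj(1) + 2*(0)*conj(1) + 2*(0)*conj(1)]
      = (1/8)[(2) + (-2) + (0) + (0) + (0)] = 0/8 = 0
  <chi_4*chi_5, chi_2> = (1/8)[1*(2)*conj(1) + 1*(-2)*conj(1) + 2*(0)*conj(1) + 2*(0)*conj(-1) + 2*(0)*conj(-1)]
      = (1/8)[(2) + (-2) + (0) + (0) + (0)] = 0/8 = 0
  <chi_4*chi_5, chi_3> = (1/8)[1*(2)*conj(1) + 1*(-2)*conj(1) + 2*(0)*conj(-1) + 2*(0)*conj(1) + 2*(0)*conj(-1)]
      = (1/8)[(2) + (-2) + (0) + (0) + (0)] = 0/8 = 0
  <chi_4*chi_5, chi_4> = (1/8)[1*(2)*conj(1) + 1*(-2)*conj(1) + 2*(0)*conj(-1) + 2*(0)*conj(-1) + 2*(0)*conj(1)]
      = (1/8)[(2) + (-2) + (0) + (0) + (0)] = 0/8 = 0
  <chi_4*chi_5, chi_5> = (1/8)[1*(2)*conj(2) + 1*(-2)*conj(-2) + 2*(0)*conj(0) + 2*(0)*conj(0) + 2*(0)*conj(0)]
      = (1/8)[(4) + (4) + (0) + (0) + (0)] = 8/8 = 1
Hence the multiplicities are chi_5: 1. Dimension check: dim(chi_4)*dim(chi_5) = 1*2 = 2 and sum (mult * dim) = 1*2 = 2.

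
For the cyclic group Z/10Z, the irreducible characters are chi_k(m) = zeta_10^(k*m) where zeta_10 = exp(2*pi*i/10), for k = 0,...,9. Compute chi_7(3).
chi_7(3) = zeta_10^21 = exp(I*pi/5)

Why: chi_7(3) = zeta_10^(7*3) = zeta_10^21. Since zeta_10^10 = 1, this equals zeta_10^1 = exp(2*pi*i*1/10) = exp(I*pi/5).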